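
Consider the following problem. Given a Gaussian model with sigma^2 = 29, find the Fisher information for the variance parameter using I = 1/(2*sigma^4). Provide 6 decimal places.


Fisher information for variance: I(sigma^2) = 1/(2*sigma^4).
sigma^2 = 29, so sigma^4 = 841.
I = 1/(2*841) = 1/1682 = 0.000595

0.000595


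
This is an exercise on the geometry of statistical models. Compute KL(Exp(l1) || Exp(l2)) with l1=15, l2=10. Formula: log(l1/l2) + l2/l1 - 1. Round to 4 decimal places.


KL divergence for exponential family:
KL = log(l1/l2) + l2/l1 - 1.
log(15/10) = 0.405465.
10/15 = 0.666667.
KL = 0.405465 + 0.666667 - 1 = 0.0721

0.0721


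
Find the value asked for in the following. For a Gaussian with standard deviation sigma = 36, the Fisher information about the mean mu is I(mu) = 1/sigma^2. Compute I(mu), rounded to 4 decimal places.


The Fisher information for the mean of a normal distribution is I(mu) = 1/sigma^2.
sigma = 36, so sigma^2 = 1296.
I(mu) = 1/1296 = 0.0008

0.0008


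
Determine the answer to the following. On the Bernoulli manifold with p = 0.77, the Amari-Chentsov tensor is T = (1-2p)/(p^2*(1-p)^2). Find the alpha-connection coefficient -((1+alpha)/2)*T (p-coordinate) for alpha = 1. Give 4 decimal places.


Skewness (Amari-Chentsov) tensor: T = (1-2p)/(p^2*(1-p)^2).
p = 0.77, 1-2p = -0.54, p^2 = 0.5929, (1-p)^2 = 0.0529.
T = -0.54/(0.5929 * 0.0529) = -17.216967.
In the p-coordinate, Gamma^(alpha) = Gamma^(0) - (alpha/2)*T with Gamma^(0) = (1/2)*g'(p) = -T/2,
so Gamma^(alpha) = -((1+alpha)/2)*T.
alpha = 1, -(1+alpha)/2 = -1.0.
Gamma = -1.0 * -17.216967 = 17.2170

17.2170


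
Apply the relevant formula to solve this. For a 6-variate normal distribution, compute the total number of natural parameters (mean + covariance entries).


Exponential family dimension calculation:
For 6-dim MVN: mean has 6 params, covariance has 6*7/2 = 21 unique entries.
Total dim = 6 + 21 = 27.

27


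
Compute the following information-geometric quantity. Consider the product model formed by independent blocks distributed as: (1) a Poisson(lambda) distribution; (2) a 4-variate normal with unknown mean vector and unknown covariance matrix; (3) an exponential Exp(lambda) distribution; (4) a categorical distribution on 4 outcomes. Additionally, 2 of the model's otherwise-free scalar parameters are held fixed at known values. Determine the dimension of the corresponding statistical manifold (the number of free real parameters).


The dimension of a statistical manifold equals the number of free
(independent) real parameters of the model. For a product of independent
blocks the parameter counts add.
- Poisson (lambda): 1.
- 4-variate normal: 4 (mean) + 4*5/2 = 10 (symmetric covariance) = 14.
- exponential (lambda): 1.
- categorical on 4 outcomes (probabilities sum to 1): 4-1 = 3.
Total = 1 + 14 + 1 + 3 = 19.
2 parameter(s) fixed at known values: 19 - 2 = 17.
Dimension = 17

17


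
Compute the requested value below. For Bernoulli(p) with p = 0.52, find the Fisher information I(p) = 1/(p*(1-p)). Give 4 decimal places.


For Bernoulli(p), Fisher information is I(p) = 1/(p*(1-p)).
p = 0.52, 1-p = 0.48.
p*(1-p) = 0.2496.
I(p) = 1/0.2496 = 4.0064

4.0064


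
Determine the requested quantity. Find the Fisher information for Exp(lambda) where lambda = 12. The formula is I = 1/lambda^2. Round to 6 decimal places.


Fisher information for exponential: I(lambda) = 1/lambda^2.
lambda = 12, lambda^2 = 144.
I = 1/144 = 0.006944

0.006944


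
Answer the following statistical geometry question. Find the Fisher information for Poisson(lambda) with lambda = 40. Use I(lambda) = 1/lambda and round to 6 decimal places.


Fisher information for Poisson: I(lambda) = 1/lambda.
lambda = 40.
I(lambda) = 1/40 = 0.025000

0.025000


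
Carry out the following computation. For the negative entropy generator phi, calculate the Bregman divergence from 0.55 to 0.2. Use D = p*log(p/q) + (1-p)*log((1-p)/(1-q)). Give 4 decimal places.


Bregman divergence with negative entropy generator:
D = p*log(p/q) + (1-p)*log((1-p)/(1-q)).
p = 0.55, q = 0.2.
p*log(p/q) = 0.55*log(0.55/0.2) = 0.556381.
(1-p)*log((1-p)/(1-q)) = 0.45*log(0.45/0.8) = -0.258914.
D = 0.556381 + -0.258914 = 0.2975

0.2975


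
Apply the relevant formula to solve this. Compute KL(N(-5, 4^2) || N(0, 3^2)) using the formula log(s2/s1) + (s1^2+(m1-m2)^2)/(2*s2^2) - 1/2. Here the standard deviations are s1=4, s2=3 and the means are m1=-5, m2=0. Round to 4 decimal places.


KL divergence between normal distributions:
KL = log(s2/s1) + (s1^2 + (m1-m2)^2)/(2*s2^2) - 1/2.
log(3/4) = -0.287682.
(4^2 + (-5-0)^2)/(2*3^2) = (16 + 25)/18 = 2.277778.
KL = -0.287682 + 2.277778 - 0.5 = 1.4901

1.4901


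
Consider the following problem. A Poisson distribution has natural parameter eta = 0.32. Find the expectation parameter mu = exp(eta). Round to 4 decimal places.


Expectation parameter for Poisson exponential family:
mu = exp(eta).
eta = 0.32.
mu = exp(0.32) = 1.3771

1.3771


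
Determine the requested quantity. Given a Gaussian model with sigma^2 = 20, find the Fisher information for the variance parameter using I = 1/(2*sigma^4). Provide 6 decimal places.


Fisher information for variance: I(sigma^2) = 1/(2*sigma^4).
sigma^2 = 20, so sigma^4 = 400.
I = 1/(2*400) = 1/800 = 0.001250

0.001250


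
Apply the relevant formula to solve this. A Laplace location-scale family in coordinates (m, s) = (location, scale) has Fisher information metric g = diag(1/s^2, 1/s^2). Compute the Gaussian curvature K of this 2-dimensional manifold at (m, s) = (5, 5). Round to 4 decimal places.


The metric has the form g = (A dm^2 + B ds^2)/s^2 with A = 1, B = 1.
Substitute u = sqrt(A/B)*m: g = B*(du^2 + ds^2)/s^2, i.e. B times the
Poincare upper half-plane metric, which has constant Gaussian curvature -1.
Scaling a 2D metric by a constant c divides the Gaussian curvature by c,
so K = -1/B = -1/(1) = -1.0000 everywhere (the point (m, s) = (5, 5) is irrelevant:
the curvature is constant).
The requested Gaussian curvature is K = -1.0000.

-1.0000


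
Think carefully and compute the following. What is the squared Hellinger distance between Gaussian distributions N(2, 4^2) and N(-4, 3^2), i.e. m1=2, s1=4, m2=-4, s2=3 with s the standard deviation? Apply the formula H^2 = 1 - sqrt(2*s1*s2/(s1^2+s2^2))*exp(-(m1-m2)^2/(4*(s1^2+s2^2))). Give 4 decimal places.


Squared Hellinger distance for Gaussians:
H^2 = 1 - sqrt(2*s1*s2/(s1^2+s2^2)) * exp(-(m1-m2)^2/(4*(s1^2+s2^2))).
s1^2 = 16, s2^2 = 9, s1^2+s2^2 = 25.
sqrt(2*4*3/(25)) = 0.979796.
(m1-m2)^2 = (6)^2 = 36.
exp(-36/(4*25)) = exp(-0.36) = 0.697676.
H^2 = 1 - 0.979796*0.697676 = 0.3164

0.3164


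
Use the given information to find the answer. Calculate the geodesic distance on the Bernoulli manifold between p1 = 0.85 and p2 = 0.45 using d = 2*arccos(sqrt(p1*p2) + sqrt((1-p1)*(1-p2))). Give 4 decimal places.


Geodesic distance on Bernoulli manifold:
d(p1,p2) = 2*arccos(sqrt(p1*p2) + sqrt((1-p1)*(1-p2))).
sqrt(p1*p2) = sqrt(0.85*0.45) = 0.618466.
sqrt((1-p1)*(1-p2)) = sqrt(0.15*0.55) = 0.287228.
arg = 0.618466 + 0.287228 = 0.905694.
d = 2*arccos(0.905694) = 0.8756

0.8756


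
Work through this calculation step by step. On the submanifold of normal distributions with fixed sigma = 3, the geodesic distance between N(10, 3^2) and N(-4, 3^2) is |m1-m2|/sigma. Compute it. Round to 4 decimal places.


On the fixed-variance normal subfamily, geodesic distance = |m1-m2|/sigma.
|10 - -4| = 14.
sigma = 3.
d = 14/3 = 4.6667

4.6667


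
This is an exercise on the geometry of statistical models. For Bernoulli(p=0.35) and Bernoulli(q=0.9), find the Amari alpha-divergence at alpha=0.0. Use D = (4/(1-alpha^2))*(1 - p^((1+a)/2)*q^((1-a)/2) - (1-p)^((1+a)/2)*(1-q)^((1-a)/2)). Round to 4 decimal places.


Amari alpha-divergence:
D = (4/(1-alpha^2))*(1 - p^((1+a)/2)*q^((1-a)/2) - (1-p)^((1+a)/2)*(1-q)^((1-a)/2)).
alpha = 0.0, p = 0.35, q = 0.9.
e1 = (1+alpha)/2 = 0.5, e2 = (1-alpha)/2 = 0.5.
t1 = p^e1 * q^e2 = 0.35^0.5 * 0.9^0.5 = 0.561249.
t2 = (1-p)^e1 * (1-q)^e2 = 0.65^0.5 * 0.1^0.5 = 0.254951.
4/(1-alpha^2) = 4.0.
D = 4.0*(1 - 0.561249 - 0.254951) = 0.7352

0.7352


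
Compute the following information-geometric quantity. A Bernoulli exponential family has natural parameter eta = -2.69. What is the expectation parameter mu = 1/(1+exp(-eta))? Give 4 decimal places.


Dual coordinate (expectation parameter) for Bernoulli:
mu = 1/(1+exp(-eta)).
eta = -2.69.
exp(-eta) = exp(2.69) = 14.731676.
mu = 1/(1+14.731676) = 0.0636

0.0636


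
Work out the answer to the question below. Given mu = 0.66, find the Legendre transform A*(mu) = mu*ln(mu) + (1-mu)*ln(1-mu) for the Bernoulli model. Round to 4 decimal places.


Legendre transform for Bernoulli:
A*(mu) = mu*log(mu) + (1-mu)*log(1-mu).
mu = 0.66, 1-mu = 0.34.
mu*log(mu) = 0.66*log(0.66) = -0.27424.
(1-mu)*log(1-mu) = 0.34*log(0.34) = -0.366795.
A* = -0.27424 + -0.366795 = -0.6410

-0.6410


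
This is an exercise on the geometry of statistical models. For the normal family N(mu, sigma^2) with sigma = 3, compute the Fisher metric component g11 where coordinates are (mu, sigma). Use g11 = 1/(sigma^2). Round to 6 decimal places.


For the 2-parameter normal family, the Fisher metric has:
  g11 = 1/sigma^2, g22 = 2/sigma^2.
sigma = 3, sigma^2 = 9.
g11 = 0.111111

0.111111


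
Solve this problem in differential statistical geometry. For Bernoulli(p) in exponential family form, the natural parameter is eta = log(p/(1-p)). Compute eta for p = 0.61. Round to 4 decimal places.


Natural parameter for Bernoulli: eta = log(p/(1-p)).
p = 0.61, 1-p = 0.39.
p/(1-p) = 1.564103.
eta = log(1.564103) = 0.4473

0.4473


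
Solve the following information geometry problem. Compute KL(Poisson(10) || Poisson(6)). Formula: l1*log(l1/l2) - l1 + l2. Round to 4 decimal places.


KL divergence for Poisson:
KL = l1*log(l1/l2) - l1 + l2.
l1 = 10, l2 = 6.
log(10/6) = 0.510826.
l1*log(l1/l2) = 10 * 0.510826 = 5.108256.
KL = 5.108256 - 10 + 6 = 1.1083

1.1083


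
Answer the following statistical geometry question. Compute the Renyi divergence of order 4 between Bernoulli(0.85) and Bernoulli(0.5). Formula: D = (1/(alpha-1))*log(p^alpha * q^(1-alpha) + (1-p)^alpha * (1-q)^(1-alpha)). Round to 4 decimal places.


Renyi divergence of order alpha between Bernoulli distributions:
D = (1/(alpha-1))*log(p^alpha * q^(1-alpha) + (1-p)^alpha * (1-q)^(1-alpha)).
alpha = 4, p = 0.85, q = 0.5.
p^alpha * q^(1-alpha) = 0.85^4 * 0.5^-3 = 4.17605.
(1-p)^alpha * (1-q)^(1-alpha) = 0.15^4 * 0.5^-3 = 0.00405.
sum = 4.17605 + 0.00405 = 4.1801.
D = (1/3)*log(4.1801) = 0.4768

0.4768


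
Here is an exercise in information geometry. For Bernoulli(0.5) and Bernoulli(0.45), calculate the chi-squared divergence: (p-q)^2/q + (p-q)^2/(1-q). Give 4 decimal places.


Chi-squared divergence between Bernoulli distributions:
chi^2 = (p-q)^2/q + (p-q)^2/(1-q).
p = 0.5, q = 0.45, p-q = 0.05.
(p-q)^2 = 0.0025.
term1 = 0.0025/0.45 = 0.005556.
term2 = 0.0025/0.55 = 0.004545.
chi^2 = 0.005556 + 0.004545 = 0.0101

0.0101


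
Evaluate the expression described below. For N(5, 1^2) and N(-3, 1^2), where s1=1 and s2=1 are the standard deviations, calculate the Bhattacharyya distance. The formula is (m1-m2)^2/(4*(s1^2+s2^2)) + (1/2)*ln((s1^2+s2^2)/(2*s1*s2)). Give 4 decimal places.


Bhattacharyya distance between two Gaussians:
DB = (m1-m2)^2/(4*(s1^2+s2^2)) + (1/2)*ln((s1^2+s2^2)/(2*s1*s2)).
(m1-m2)^2 = (8)^2 = 64.
s1^2+s2^2 = 1 + 1 = 2.
term1 = 64/8 = 8.0.
term2 = 0.5*ln(2/2.0) = 0.0.
DB = 8.0 + 0.0 = 8.0000

8.0000


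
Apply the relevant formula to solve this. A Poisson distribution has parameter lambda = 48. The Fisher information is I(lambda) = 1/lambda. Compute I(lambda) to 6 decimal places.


Fisher information for Poisson: I(lambda) = 1/lambda.
lambda = 48.
I(lambda) = 1/48 = 0.020833

0.020833


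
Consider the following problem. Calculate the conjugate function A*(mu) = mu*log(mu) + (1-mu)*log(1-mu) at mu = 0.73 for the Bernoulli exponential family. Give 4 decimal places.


Legendre transform for Bernoulli:
A*(mu) = mu*log(mu) + (1-mu)*log(1-mu).
mu = 0.73, 1-mu = 0.27.
mu*log(mu) = 0.73*log(0.73) = -0.229739.
(1-mu)*log(1-mu) = 0.27*log(0.27) = -0.35352.
A* = -0.229739 + -0.35352 = -0.5833

-0.5833


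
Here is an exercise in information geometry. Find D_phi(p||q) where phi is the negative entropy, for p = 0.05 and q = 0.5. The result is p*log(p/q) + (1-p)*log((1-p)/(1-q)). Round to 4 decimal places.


Bregman divergence with negative entropy generator:
D = p*log(p/q) + (1-p)*log((1-p)/(1-q)).
p = 0.05, q = 0.5.
p*log(p/q) = 0.05*log(0.05/0.5) = -0.115129.
(1-p)*log((1-p)/(1-q)) = 0.95*log(0.95/0.5) = 0.609761.
D = -0.115129 + 0.609761 = 0.4946

0.4946


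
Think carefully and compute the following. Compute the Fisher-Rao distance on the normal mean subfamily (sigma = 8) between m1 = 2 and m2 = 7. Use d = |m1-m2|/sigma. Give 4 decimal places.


On the fixed-variance normal subfamily, geodesic distance = |m1-m2|/sigma.
|2 - 7| = 5.
sigma = 8.
d = 5/8 = 0.6250

0.6250


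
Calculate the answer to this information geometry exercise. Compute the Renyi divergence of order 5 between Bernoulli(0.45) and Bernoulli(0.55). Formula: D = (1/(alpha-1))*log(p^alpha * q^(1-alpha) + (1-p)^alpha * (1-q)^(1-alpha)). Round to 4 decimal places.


Renyi divergence of order alpha between Bernoulli distributions:
D = (1/(alpha-1))*log(p^alpha * q^(1-alpha) + (1-p)^alpha * (1-q)^(1-alpha)).
alpha = 5, p = 0.45, q = 0.55.
p^alpha * q^(1-alpha) = 0.45^5 * 0.55^-4 = 0.201656.
(1-p)^alpha * (1-q)^(1-alpha) = 0.55^5 * 0.45^-4 = 1.227336.
sum = 0.201656 + 1.227336 = 1.428992.
D = (1/4)*log(1.428992) = 0.0892

0.0892


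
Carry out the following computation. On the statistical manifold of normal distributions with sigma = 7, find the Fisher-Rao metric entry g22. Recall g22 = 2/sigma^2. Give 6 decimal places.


For the 2-parameter normal family, the Fisher metric has:
  g11 = 1/sigma^2, g22 = 2/sigma^2.
sigma = 7, sigma^2 = 49.
g22 = 0.040816

0.040816


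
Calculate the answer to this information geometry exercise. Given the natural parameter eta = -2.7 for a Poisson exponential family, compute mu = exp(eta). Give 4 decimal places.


Expectation parameter for Poisson exponential family:
mu = exp(eta).
eta = -2.7.
mu = exp(-2.7) = 0.0672

0.0672


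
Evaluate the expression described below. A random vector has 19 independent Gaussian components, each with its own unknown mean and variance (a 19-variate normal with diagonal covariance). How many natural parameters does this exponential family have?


Exponential family dimension calculation:
Each univariate normal has two natural parameters (mu/sigma^2 and -1/(2 sigma^2)).
With 19 independent components, dim = 2 * 19 = 38.

38


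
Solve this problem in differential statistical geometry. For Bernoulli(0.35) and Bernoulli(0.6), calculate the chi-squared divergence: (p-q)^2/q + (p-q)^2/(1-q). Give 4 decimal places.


Chi-squared divergence between Bernoulli distributions:
chi^2 = (p-q)^2/q + (p-q)^2/(1-q).
p = 0.35, q = 0.6, p-q = -0.25.
(p-q)^2 = 0.0625.
term1 = 0.0625/0.6 = 0.104167.
term2 = 0.0625/0.4 = 0.15625.
chi^2 = 0.104167 + 0.15625 = 0.2604

0.2604


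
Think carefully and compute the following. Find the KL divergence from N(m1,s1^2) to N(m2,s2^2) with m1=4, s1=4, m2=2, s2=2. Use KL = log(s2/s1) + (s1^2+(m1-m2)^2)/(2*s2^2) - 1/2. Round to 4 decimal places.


KL divergence between normal distributions:
KL = log(s2/s1) + (s1^2 + (m1-m2)^2)/(2*s2^2) - 1/2.
log(2/4) = -0.693147.
(4^2 + (4-2)^2)/(2*2^2) = (16 + 4)/8 = 2.5.
KL = -0.693147 + 2.5 - 0.5 = 1.3069

1.3069


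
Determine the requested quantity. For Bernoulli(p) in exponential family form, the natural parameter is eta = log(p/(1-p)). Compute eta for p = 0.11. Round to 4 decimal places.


Natural parameter for Bernoulli: eta = log(p/(1-p)).
p = 0.11, 1-p = 0.89.
p/(1-p) = 0.123596.
eta = log(0.123596) = -2.0907

-2.0907


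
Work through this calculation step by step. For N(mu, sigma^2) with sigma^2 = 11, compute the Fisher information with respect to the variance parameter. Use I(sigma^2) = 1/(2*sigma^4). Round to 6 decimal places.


Fisher information for variance: I(sigma^2) = 1/(2*sigma^4).
sigma^2 = 11, so sigma^4 = 121.
I = 1/(2*121) = 1/242 = 0.004132

0.004132


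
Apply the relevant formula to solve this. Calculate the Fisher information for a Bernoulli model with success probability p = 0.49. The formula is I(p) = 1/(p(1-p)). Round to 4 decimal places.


For Bernoulli(p), Fisher information is I(p) = 1/(p*(1-p)).
p = 0.49, 1-p = 0.51.
p*(1-p) = 0.2499.
I(p) = 1/0.2499 = 4.0016

4.0016


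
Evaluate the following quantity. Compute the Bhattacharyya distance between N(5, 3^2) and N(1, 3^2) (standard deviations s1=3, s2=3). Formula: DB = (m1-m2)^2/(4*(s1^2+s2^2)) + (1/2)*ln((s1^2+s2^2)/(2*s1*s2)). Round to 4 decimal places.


Bhattacharyya distance between two Gaussians:
DB = (m1-m2)^2/(4*(s1^2+s2^2)) + (1/2)*ln((s1^2+s2^2)/(2*s1*s2)).
(m1-m2)^2 = (4)^2 = 16.
s1^2+s2^2 = 9 + 9 = 18.
term1 = 16/72 = 0.222222.
term2 = 0.5*ln(18/18.0) = 0.0.
DB = 0.222222 + 0.0 = 0.2222

0.2222


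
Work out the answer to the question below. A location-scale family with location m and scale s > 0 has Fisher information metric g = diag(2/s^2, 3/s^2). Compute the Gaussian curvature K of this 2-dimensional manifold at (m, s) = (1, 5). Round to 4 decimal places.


The metric has the form g = (A dm^2 + B ds^2)/s^2 with A = 2, B = 3.
Substitute u = sqrt(A/B)*m: g = B*(du^2 + ds^2)/s^2, i.e. B times the
Poincare upper half-plane metric, which has constant Gaussian curvature -1.
Scaling a 2D metric by a constant c divides the Gaussian curvature by c,
so K = -1/B = -1/(3) = -0.3333 everywhere (the point (m, s) = (1, 5) is irrelevant:
the curvature is constant).
The requested Gaussian curvature is K = -0.3333.

-0.3333


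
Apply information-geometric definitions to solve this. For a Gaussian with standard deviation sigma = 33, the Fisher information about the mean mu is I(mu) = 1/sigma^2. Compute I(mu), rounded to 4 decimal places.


The Fisher information for the mean of a normal distribution is I(mu) = 1/sigma^2.
sigma = 33, so sigma^2 = 1089.
I(mu) = 1/1089 = 0.0009

0.0009


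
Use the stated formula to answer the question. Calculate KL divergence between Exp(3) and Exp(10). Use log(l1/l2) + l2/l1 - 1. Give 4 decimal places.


KL divergence for exponential family:
KL = log(l1/l2) + l2/l1 - 1.
log(3/10) = -1.203973.
10/3 = 3.333333.
KL = -1.203973 + 3.333333 - 1 = 1.1294

1.1294


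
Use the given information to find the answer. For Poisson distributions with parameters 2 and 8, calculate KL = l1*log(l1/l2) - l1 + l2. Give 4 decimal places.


KL divergence for Poisson:
KL = l1*log(l1/l2) - l1 + l2.
l1 = 2, l2 = 8.
log(2/8) = -1.386294.
l1*log(l1/l2) = 2 * -1.386294 = -2.772589.
KL = -2.772589 - 2 + 8 = 3.2274

3.2274


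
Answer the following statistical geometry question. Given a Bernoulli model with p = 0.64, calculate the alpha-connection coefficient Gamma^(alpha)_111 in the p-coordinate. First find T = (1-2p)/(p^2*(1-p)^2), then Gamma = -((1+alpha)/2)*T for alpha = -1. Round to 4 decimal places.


Skewness (Amari-Chentsov) tensor: T = (1-2p)/(p^2*(1-p)^2).
p = 0.64, 1-2p = -0.28, p^2 = 0.4096, (1-p)^2 = 0.1296.
T = -0.28/(0.4096 * 0.1296) = -5.274643.
In the p-coordinate, Gamma^(alpha) = Gamma^(0) - (alpha/2)*T with Gamma^(0) = (1/2)*g'(p) = -T/2,
so Gamma^(alpha) = -((1+alpha)/2)*T.
alpha = -1, -(1+alpha)/2 = 0.0.
Gamma = 0.0 * -5.274643 = 0.0000

0.0000


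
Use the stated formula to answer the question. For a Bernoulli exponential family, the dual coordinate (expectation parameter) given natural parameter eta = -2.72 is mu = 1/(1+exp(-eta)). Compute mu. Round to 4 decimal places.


Dual coordinate (expectation parameter) for Bernoulli:
mu = 1/(1+exp(-eta)).
eta = -2.72.
exp(-eta) = exp(2.72) = 15.180322.
mu = 1/(1+15.180322) = 0.0618

0.0618


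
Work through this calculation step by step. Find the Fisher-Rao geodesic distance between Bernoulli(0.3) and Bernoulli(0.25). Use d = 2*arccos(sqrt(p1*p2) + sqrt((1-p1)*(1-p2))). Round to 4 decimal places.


Geodesic distance on Bernoulli manifold:
d(p1,p2) = 2*arccos(sqrt(p1*p2) + sqrt((1-p1)*(1-p2))).
sqrt(p1*p2) = sqrt(0.3*0.25) = 0.273861.
sqrt((1-p1)*(1-p2)) = sqrt(0.7*0.75) = 0.724569.
arg = 0.273861 + 0.724569 = 0.99843.
d = 2*arccos(0.99843) = 0.1121

0.1121


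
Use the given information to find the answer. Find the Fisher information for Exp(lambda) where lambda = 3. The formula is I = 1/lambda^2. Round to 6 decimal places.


Fisher information for exponential: I(lambda) = 1/lambda^2.
lambda = 3, lambda^2 = 9.
I = 1/9 = 0.111111

0.111111


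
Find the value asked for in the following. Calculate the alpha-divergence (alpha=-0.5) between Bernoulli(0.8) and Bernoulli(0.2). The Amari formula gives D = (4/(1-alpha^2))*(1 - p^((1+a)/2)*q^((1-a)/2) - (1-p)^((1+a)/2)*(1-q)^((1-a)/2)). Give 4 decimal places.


Amari alpha-divergence:
D = (4/(1-alpha^2))*(1 - p^((1+a)/2)*q^((1-a)/2) - (1-p)^((1+a)/2)*(1-q)^((1-a)/2)).
alpha = -0.5, p = 0.8, q = 0.2.
e1 = (1+alpha)/2 = 0.25, e2 = (1-alpha)/2 = 0.75.
t1 = p^e1 * q^e2 = 0.8^0.25 * 0.2^0.75 = 0.282843.
t2 = (1-p)^e1 * (1-q)^e2 = 0.2^0.25 * 0.8^0.75 = 0.565685.
4/(1-alpha^2) = 5.333333.
D = 5.333333*(1 - 0.282843 - 0.565685) = 0.8078

0.8078


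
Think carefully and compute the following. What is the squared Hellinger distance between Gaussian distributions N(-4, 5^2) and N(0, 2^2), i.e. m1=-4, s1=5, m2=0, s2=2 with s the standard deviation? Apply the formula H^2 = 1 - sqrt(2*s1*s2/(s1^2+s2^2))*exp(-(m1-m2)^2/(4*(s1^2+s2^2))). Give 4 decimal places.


Squared Hellinger distance for Gaussians:
H^2 = 1 - sqrt(2*s1*s2/(s1^2+s2^2)) * exp(-(m1-m2)^2/(4*(s1^2+s2^2))).
s1^2 = 25, s2^2 = 4, s1^2+s2^2 = 29.
sqrt(2*5*2/(29)) = 0.830455.
(m1-m2)^2 = (-4)^2 = 16.
exp(-16/(4*29)) = exp(-0.137931) = 0.871159.
H^2 = 1 - 0.830455*0.871159 = 0.2765

0.2765


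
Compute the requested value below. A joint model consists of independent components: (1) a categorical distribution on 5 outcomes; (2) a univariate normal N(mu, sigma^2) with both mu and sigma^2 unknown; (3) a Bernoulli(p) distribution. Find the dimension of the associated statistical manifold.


The dimension of a statistical manifold equals the number of free
(independent) real parameters of the model. For a product of independent
blocks the parameter counts add.
- categorical on 5 outcomes (probabilities sum to 1): 5-1 = 4.
- normal (mu, sigma^2): 2.
- Bernoulli (p): 1.
Total = 4 + 2 + 1 = 7.
Dimension = 7

7


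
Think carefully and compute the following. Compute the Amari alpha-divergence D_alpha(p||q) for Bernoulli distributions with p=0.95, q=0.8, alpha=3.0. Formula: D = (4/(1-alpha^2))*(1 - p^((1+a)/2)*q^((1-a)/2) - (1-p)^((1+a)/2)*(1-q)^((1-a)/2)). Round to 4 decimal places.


Amari alpha-divergence:
D = (4/(1-alpha^2))*(1 - p^((1+a)/2)*q^((1-a)/2) - (1-p)^((1+a)/2)*(1-q)^((1-a)/2)).
alpha = 3.0, p = 0.95, q = 0.8.
e1 = (1+alpha)/2 = 2.0, e2 = (1-alpha)/2 = -1.0.
t1 = p^e1 * q^e2 = 0.95^2.0 * 0.8^-1.0 = 1.128125.
t2 = (1-p)^e1 * (1-q)^e2 = 0.05^2.0 * 0.2^-1.0 = 0.0125.
4/(1-alpha^2) = -0.5.
D = -0.5*(1 - 1.128125 - 0.0125) = 0.0703

0.0703


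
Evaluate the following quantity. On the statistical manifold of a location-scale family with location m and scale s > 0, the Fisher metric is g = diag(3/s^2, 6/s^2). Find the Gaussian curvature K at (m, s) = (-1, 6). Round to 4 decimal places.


The metric has the form g = (A dm^2 + B ds^2)/s^2 with A = 3, B = 6.
Substitute u = sqrt(A/B)*m: g = B*(du^2 + ds^2)/s^2, i.e. B times the
Poincare upper half-plane metric, which has constant Gaussian curvature -1.
Scaling a 2D metric by a constant c divides the Gaussian curvature by c,
so K = -1/B = -1/(6) = -0.1667 everywhere (the point (m, s) = (-1, 6) is irrelevant:
the curvature is constant).
The requested Gaussian curvature is K = -0.1667.

-0.1667


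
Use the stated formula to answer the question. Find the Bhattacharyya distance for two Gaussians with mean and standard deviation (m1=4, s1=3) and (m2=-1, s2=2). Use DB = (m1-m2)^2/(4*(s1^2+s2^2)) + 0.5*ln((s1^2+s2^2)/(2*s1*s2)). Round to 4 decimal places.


Bhattacharyya distance between two Gaussians:
DB = (m1-m2)^2/(4*(s1^2+s2^2)) + (1/2)*ln((s1^2+s2^2)/(2*s1*s2)).
(m1-m2)^2 = (5)^2 = 25.
s1^2+s2^2 = 9 + 4 = 13.
term1 = 25/52 = 0.480769.
term2 = 0.5*ln(13/12.0) = 0.040021.
DB = 0.480769 + 0.040021 = 0.5208

0.5208


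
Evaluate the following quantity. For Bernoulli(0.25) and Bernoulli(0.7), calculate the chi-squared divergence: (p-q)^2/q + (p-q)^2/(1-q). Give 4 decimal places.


Chi-squared divergence between Bernoulli distributions:
chi^2 = (p-q)^2/q + (p-q)^2/(1-q).
p = 0.25, q = 0.7, p-q = -0.45.
(p-q)^2 = 0.2025.
term1 = 0.2025/0.7 = 0.289286.
term2 = 0.2025/0.3 = 0.675.
chi^2 = 0.289286 + 0.675 = 0.9643

0.9643


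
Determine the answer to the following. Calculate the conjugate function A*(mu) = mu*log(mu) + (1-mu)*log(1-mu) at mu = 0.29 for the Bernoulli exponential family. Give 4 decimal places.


Legendre transform for Bernoulli:
A*(mu) = mu*log(mu) + (1-mu)*log(1-mu).
mu = 0.29, 1-mu = 0.71.
mu*log(mu) = 0.29*log(0.29) = -0.358984.
(1-mu)*log(1-mu) = 0.71*log(0.71) = -0.243168.
A* = -0.358984 + -0.243168 = -0.6022

-0.6022


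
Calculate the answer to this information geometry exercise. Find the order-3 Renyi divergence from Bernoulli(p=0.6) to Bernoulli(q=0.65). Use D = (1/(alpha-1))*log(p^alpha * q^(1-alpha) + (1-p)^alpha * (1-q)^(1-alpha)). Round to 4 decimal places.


Renyi divergence of order alpha between Bernoulli distributions:
D = (1/(alpha-1))*log(p^alpha * q^(1-alpha) + (1-p)^alpha * (1-q)^(1-alpha)).
alpha = 3, p = 0.6, q = 0.65.
p^alpha * q^(1-alpha) = 0.6^3 * 0.65^-2 = 0.511243.
(1-p)^alpha * (1-q)^(1-alpha) = 0.4^3 * 0.35^-2 = 0.522449.
sum = 0.511243 + 0.522449 = 1.033692.
D = (1/2)*log(1.033692) = 0.0166

0.0166


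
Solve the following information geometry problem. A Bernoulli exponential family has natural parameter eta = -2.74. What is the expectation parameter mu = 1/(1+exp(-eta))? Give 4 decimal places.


Dual coordinate (expectation parameter) for Bernoulli:
mu = 1/(1+exp(-eta)).
eta = -2.74.
exp(-eta) = exp(2.74) = 15.486985.
mu = 1/(1+15.486985) = 0.0607

0.0607


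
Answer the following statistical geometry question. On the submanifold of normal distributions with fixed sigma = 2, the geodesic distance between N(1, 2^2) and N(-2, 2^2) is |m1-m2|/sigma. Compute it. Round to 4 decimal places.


On the fixed-variance normal subfamily, geodesic distance = |m1-m2|/sigma.
|1 - -2| = 3.
sigma = 2.
d = 3/2 = 1.5000

1.5000


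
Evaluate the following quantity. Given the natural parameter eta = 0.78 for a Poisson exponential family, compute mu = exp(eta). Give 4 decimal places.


Expectation parameter for Poisson exponential family:
mu = exp(eta).
eta = 0.78.
mu = exp(0.78) = 2.1815

2.1815


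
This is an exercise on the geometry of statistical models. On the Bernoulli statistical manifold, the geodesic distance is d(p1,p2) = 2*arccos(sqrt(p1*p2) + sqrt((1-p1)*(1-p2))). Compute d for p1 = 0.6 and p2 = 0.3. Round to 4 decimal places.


Geodesic distance on Bernoulli manifold:
d(p1,p2) = 2*arccos(sqrt(p1*p2) + sqrt((1-p1)*(1-p2))).
sqrt(p1*p2) = sqrt(0.6*0.3) = 0.424264.
sqrt((1-p1)*(1-p2)) = sqrt(0.4*0.7) = 0.52915.
arg = 0.424264 + 0.52915 = 0.953414.
d = 2*arccos(0.953414) = 0.6129

0.6129


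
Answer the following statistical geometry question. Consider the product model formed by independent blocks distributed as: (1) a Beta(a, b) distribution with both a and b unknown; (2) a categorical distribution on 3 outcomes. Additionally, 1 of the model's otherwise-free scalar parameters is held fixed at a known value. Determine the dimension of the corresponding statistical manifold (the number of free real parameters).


The dimension of a statistical manifold equals the number of free
(independent) real parameters of the model. For a product of independent
blocks the parameter counts add.
- Beta (a, b): 2.
- categorical on 3 outcomes (probabilities sum to 1): 3-1 = 2.
Total = 2 + 2 = 4.
1 parameter(s) fixed at known values: 4 - 1 = 3.
Dimension = 3

3


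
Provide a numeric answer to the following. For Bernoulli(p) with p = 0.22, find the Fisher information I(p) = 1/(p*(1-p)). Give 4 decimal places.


For Bernoulli(p), Fisher information is I(p) = 1/(p*(1-p)).
p = 0.22, 1-p = 0.78.
p*(1-p) = 0.1716.
I(p) = 1/0.1716 = 5.8275

5.8275


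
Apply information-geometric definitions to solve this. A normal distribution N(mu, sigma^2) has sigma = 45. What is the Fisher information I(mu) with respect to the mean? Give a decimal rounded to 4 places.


The Fisher information for the mean of a normal distribution is I(mu) = 1/sigma^2.
sigma = 45, so sigma^2 = 2025.
I(mu) = 1/2025 = 0.0005

0.0005


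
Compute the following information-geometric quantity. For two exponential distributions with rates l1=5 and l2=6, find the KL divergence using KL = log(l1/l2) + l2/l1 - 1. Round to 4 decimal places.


KL divergence for exponential family:
KL = log(l1/l2) + l2/l1 - 1.
log(5/6) = -0.182322.
6/5 = 1.2.
KL = -0.182322 + 1.2 - 1 = 0.0177

0.0177


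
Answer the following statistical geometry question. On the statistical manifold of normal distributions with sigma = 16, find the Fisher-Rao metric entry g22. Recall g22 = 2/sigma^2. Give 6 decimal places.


For the 2-parameter normal family, the Fisher metric has:
  g11 = 1/sigma^2, g22 = 2/sigma^2.
sigma = 16, sigma^2 = 256.
g22 = 0.007813

0.007813


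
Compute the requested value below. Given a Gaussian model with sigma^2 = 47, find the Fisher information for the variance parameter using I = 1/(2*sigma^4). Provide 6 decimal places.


Fisher information for variance: I(sigma^2) = 1/(2*sigma^4).
sigma^2 = 47, so sigma^4 = 2209.
I = 1/(2*2209) = 1/4418 = 0.000226

0.000226


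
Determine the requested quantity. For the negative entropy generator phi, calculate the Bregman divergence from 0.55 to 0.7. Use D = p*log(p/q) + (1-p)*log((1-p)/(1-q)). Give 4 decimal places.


Bregman divergence with negative entropy generator:
D = p*log(p/q) + (1-p)*log((1-p)/(1-q)).
p = 0.55, q = 0.7.
p*log(p/q) = 0.55*log(0.55/0.7) = -0.132639.
(1-p)*log((1-p)/(1-q)) = 0.45*log(0.45/0.3) = 0.182459.
D = -0.132639 + 0.182459 = 0.0498

0.0498


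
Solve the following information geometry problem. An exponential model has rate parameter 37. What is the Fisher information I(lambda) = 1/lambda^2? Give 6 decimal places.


Fisher information for exponential: I(lambda) = 1/lambda^2.
lambda = 37, lambda^2 = 1369.
I = 1/1369 = 0.000730

0.000730


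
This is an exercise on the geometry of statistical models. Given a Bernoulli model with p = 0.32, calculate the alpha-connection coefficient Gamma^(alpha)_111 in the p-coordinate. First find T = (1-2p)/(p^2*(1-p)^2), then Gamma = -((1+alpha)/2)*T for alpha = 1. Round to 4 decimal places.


Skewness (Amari-Chentsov) tensor: T = (1-2p)/(p^2*(1-p)^2).
p = 0.32, 1-2p = 0.36, p^2 = 0.1024, (1-p)^2 = 0.4624.
T = 0.36/(0.1024 * 0.4624) = 7.602995.
In the p-coordinate, Gamma^(alpha) = Gamma^(0) - (alpha/2)*T with Gamma^(0) = (1/2)*g'(p) = -T/2,
so Gamma^(alpha) = -((1+alpha)/2)*T.
alpha = 1, -(1+alpha)/2 = -1.0.
Gamma = -1.0 * 7.602995 = -7.6030

-7.6030


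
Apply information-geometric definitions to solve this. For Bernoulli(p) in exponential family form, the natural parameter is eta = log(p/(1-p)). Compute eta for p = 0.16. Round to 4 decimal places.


Natural parameter for Bernoulli: eta = log(p/(1-p)).
p = 0.16, 1-p = 0.84.
p/(1-p) = 0.190476.
eta = log(0.190476) = -1.6582

-1.6582


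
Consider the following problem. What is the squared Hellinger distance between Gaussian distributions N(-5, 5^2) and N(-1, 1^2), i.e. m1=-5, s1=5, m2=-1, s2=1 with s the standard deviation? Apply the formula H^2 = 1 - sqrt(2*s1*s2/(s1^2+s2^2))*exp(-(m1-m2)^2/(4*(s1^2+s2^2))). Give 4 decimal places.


Squared Hellinger distance for Gaussians:
H^2 = 1 - sqrt(2*s1*s2/(s1^2+s2^2)) * exp(-(m1-m2)^2/(4*(s1^2+s2^2))).
s1^2 = 25, s2^2 = 1, s1^2+s2^2 = 26.
sqrt(2*5*1/(26)) = 0.620174.
(m1-m2)^2 = (-4)^2 = 16.
exp(-16/(4*26)) = exp(-0.153846) = 0.857404.
H^2 = 1 - 0.620174*0.857404 = 0.4683

0.4683


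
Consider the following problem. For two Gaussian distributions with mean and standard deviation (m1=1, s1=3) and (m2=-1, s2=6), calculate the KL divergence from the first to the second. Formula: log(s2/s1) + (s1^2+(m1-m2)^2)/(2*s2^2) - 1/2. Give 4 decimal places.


KL divergence between normal distributions:
KL = log(s2/s1) + (s1^2 + (m1-m2)^2)/(2*s2^2) - 1/2.
log(6/3) = 0.693147.
(3^2 + (1--1)^2)/(2*6^2) = (9 + 4)/72 = 0.180556.
KL = 0.693147 + 0.180556 - 0.5 = 0.3737

0.3737


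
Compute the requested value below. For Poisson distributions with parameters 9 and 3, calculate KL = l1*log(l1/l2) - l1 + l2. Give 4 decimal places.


KL divergence for Poisson:
KL = l1*log(l1/l2) - l1 + l2.
l1 = 9, l2 = 3.
log(9/3) = 1.098612.
l1*log(l1/l2) = 9 * 1.098612 = 9.887511.
KL = 9.887511 - 9 + 3 = 3.8875

3.8875


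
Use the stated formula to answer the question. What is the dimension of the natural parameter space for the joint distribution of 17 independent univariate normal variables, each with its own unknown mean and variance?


Exponential family dimension calculation:
Each univariate normal has two natural parameters (mu/sigma^2 and -1/(2 sigma^2)).
With 17 independent components, dim = 2 * 17 = 34.

34


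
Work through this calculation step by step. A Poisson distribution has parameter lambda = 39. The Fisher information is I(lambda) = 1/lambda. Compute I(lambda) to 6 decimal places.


Fisher information for Poisson: I(lambda) = 1/lambda.
lambda = 39.
I(lambda) = 1/39 = 0.025641

0.025641


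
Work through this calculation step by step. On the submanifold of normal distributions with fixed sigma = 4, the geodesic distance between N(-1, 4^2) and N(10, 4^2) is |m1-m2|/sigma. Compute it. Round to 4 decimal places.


On the fixed-variance normal subfamily, geodesic distance = |m1-m2|/sigma.
|-1 - 10| = 11.
sigma = 4.
d = 11/4 = 2.7500

2.7500


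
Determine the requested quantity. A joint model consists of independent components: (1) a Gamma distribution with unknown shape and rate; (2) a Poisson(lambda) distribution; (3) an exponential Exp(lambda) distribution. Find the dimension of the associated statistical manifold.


The dimension of a statistical manifold equals the number of free
(independent) real parameters of the model. For a product of independent
blocks the parameter counts add.
- Gamma (shape, rate): 2.
- Poisson (lambda): 1.
- exponential (lambda): 1.
Total = 2 + 1 + 1 = 4.
Dimension = 4

4


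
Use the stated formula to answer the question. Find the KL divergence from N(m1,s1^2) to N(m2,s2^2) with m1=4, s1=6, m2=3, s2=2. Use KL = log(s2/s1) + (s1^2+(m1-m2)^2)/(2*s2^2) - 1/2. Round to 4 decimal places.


KL divergence between normal distributions:
KL = log(s2/s1) + (s1^2 + (m1-m2)^2)/(2*s2^2) - 1/2.
log(2/6) = -1.098612.
(6^2 + (4-3)^2)/(2*2^2) = (36 + 1)/8 = 4.625.
KL = -1.098612 + 4.625 - 0.5 = 3.0264

3.0264


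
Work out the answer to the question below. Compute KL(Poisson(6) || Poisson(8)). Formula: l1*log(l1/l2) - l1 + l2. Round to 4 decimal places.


KL divergence for Poisson:
KL = l1*log(l1/l2) - l1 + l2.
l1 = 6, l2 = 8.
log(6/8) = -0.287682.
l1*log(l1/l2) = 6 * -0.287682 = -1.726092.
KL = -1.726092 - 6 + 8 = 0.2739

0.2739


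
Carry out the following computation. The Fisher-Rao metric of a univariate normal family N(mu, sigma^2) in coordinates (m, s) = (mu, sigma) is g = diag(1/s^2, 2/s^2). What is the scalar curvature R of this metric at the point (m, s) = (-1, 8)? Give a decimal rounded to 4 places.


The metric has the form g = (A dm^2 + B ds^2)/s^2 with A = 1, B = 2.
Substitute u = sqrt(A/B)*m: g = B*(du^2 + ds^2)/s^2, i.e. B times the
Poincare upper half-plane metric, which has constant Gaussian curvature -1.
Scaling a 2D metric by a constant c divides the Gaussian curvature by c,
so K = -1/B = -1/(2) = -0.5000 everywhere (the point (m, s) = (-1, 8) is irrelevant:
the curvature is constant).
Scalar curvature in dimension 2: R = 2K = -2/(2) = -1.0000.

-1.0000


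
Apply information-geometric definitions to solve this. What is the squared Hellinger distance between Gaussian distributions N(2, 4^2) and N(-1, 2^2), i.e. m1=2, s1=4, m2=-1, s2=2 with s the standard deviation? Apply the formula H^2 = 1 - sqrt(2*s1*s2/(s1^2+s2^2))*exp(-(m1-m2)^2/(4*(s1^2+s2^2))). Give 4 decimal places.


Squared Hellinger distance for Gaussians:
H^2 = 1 - sqrt(2*s1*s2/(s1^2+s2^2)) * exp(-(m1-m2)^2/(4*(s1^2+s2^2))).
s1^2 = 16, s2^2 = 4, s1^2+s2^2 = 20.
sqrt(2*4*2/(20)) = 0.894427.
(m1-m2)^2 = (3)^2 = 9.
exp(-9/(4*20)) = exp(-0.1125) = 0.893597.
H^2 = 1 - 0.894427*0.893597 = 0.2007

0.2007


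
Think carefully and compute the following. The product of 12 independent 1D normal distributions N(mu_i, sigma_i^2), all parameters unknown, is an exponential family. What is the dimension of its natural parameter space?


Exponential family dimension calculation:
Each univariate normal has two natural parameters (mu/sigma^2 and -1/(2 sigma^2)).
With 12 independent components, dim = 2 * 12 = 24.

24


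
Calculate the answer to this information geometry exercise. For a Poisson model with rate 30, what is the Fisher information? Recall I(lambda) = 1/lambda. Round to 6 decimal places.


Fisher information for Poisson: I(lambda) = 1/lambda.
lambda = 30.
I(lambda) = 1/30 = 0.033333

0.033333


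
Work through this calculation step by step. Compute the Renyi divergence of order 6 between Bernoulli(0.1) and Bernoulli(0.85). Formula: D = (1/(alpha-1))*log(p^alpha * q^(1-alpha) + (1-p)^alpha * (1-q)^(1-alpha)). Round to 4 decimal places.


Renyi divergence of order alpha between Bernoulli distributions:
D = (1/(alpha-1))*log(p^alpha * q^(1-alpha) + (1-p)^alpha * (1-q)^(1-alpha)).
alpha = 6, p = 0.1, q = 0.85.
p^alpha * q^(1-alpha) = 0.1^6 * 0.85^-5 = 2e-06.
(1-p)^alpha * (1-q)^(1-alpha) = 0.9^6 * 0.15^-5 = 6998.4.
sum = 2e-06 + 6998.4 = 6998.400002.
D = (1/5)*log(6998.400002) = 1.7707

1.7707


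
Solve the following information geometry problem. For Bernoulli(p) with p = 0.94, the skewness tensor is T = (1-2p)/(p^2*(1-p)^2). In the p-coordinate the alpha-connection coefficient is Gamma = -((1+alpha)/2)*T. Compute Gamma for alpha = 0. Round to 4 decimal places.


Skewness (Amari-Chentsov) tensor: T = (1-2p)/(p^2*(1-p)^2).
p = 0.94, 1-2p = -0.88, p^2 = 0.8836, (1-p)^2 = 0.0036.
T = -0.88/(0.8836 * 0.0036) = -276.646044.
In the p-coordinate, Gamma^(alpha) = Gamma^(0) - (alpha/2)*T with Gamma^(0) = (1/2)*g'(p) = -T/2,
so Gamma^(alpha) = -((1+alpha)/2)*T.
alpha = 0, -(1+alpha)/2 = -0.5.
Gamma = -0.5 * -276.646044 = 138.3230

138.3230


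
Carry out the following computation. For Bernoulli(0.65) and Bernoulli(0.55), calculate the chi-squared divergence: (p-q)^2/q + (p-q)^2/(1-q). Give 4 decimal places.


Chi-squared divergence between Bernoulli distributions:
chi^2 = (p-q)^2/q + (p-q)^2/(1-q).
p = 0.65, q = 0.55, p-q = 0.1.
(p-q)^2 = 0.01.
term1 = 0.01/0.55 = 0.018182.
term2 = 0.01/0.45 = 0.022222.
chi^2 = 0.018182 + 0.022222 = 0.0404

0.0404


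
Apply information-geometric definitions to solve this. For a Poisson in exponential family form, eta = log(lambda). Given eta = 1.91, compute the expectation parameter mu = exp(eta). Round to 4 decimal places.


Expectation parameter for Poisson exponential family:
mu = exp(eta).
eta = 1.91.
mu = exp(1.91) = 6.7531

6.7531


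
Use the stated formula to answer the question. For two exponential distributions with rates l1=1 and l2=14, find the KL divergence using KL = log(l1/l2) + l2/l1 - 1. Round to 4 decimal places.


KL divergence for exponential family:
KL = log(l1/l2) + l2/l1 - 1.
log(1/14) = -2.639057.
14/1 = 14.0.
KL = -2.639057 + 14.0 - 1 = 10.3609

10.3609
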